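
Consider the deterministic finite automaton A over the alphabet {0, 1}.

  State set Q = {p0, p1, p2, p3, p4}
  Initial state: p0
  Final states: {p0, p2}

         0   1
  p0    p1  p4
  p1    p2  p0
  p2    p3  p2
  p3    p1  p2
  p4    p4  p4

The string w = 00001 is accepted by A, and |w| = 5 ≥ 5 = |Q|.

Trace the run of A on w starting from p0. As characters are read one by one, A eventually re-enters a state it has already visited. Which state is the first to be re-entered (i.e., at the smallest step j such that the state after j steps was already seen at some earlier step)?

State sequence: p0 -0-> p1 -0-> p2 -0-> p3 -0-> p1 -1-> p0
First repeat at step 4: p1 was already visited.

The earliest repeat is at step j = 4: A is in p1, which it already visited at step i = 1.
The DFA has 5 states, so the proof of the pumping lemma guarantees a repeated state among the first 5+1 visited; the segment between the two visits is the pumpable y.

p1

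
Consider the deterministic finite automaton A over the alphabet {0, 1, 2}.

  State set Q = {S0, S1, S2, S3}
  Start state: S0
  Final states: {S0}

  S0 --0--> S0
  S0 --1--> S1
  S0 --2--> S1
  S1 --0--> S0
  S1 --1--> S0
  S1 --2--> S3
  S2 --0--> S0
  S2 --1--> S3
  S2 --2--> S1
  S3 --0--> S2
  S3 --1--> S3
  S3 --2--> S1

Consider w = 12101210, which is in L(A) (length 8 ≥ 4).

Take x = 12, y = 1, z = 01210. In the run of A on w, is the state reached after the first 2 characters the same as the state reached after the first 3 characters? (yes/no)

Run of A on the first 3 characters of w = 1 2 1:
  step 0: S0  (start)
  step 1: S1  (read 1: S0→S1)
  step 2: S3  (read 2: S1→S3)
  step 3: S3  (read 1: S3→S3)

After x (step 2): S3. After xy (step 3): S3.
They match, so y = 1 drives A around a cycle from S3 back to itself; pumping y any number of times keeps A in S3 before reading z, and xyⁱz ∈ L(A) for every i ≥ 0.

yes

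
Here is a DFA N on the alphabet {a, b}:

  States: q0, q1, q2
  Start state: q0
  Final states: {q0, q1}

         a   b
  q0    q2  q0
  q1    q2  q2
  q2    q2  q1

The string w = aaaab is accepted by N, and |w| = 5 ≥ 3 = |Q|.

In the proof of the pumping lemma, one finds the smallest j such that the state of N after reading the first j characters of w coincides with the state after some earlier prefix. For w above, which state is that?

State sequence: q0 -a-> q2 -a-> q2 -a-> q2 -a-> q2 -b-> q1
First repeat at step 2: q2 was already visited.

The earliest repeat is at step j = 2: N is in q2, which it already visited at step i = 1.
The DFA has 3 states, so the proof of the pumping lemma guarantees a repeated state among the first 3+1 visited; the segment between the two visits is the pumpable y.

q2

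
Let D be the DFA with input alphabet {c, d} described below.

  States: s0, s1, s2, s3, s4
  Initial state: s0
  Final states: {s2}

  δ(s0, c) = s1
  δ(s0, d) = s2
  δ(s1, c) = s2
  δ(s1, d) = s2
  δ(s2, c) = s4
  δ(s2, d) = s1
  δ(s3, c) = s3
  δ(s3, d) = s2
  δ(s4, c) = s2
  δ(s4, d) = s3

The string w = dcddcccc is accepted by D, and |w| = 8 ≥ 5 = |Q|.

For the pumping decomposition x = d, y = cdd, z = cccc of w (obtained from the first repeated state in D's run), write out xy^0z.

dcccc

xy⁰z = xz = d·cccc = dcccc.
Reading y = cdd takes D from s2 back to s2, so after x the machine is still in s2, and z then leads to the accepting state s2. Hence dcccc ∈ L(D).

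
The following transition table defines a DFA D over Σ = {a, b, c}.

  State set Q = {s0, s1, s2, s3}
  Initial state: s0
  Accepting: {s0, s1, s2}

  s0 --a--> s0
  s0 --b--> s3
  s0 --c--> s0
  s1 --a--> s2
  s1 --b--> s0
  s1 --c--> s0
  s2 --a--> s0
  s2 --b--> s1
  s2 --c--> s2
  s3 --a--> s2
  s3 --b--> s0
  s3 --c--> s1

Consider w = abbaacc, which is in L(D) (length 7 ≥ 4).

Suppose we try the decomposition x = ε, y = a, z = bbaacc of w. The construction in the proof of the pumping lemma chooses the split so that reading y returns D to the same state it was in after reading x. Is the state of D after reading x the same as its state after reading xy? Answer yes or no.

State sequence: s0 -a-> s0

After x (step 0): s0. After xy (step 1): s0.
They match, so y = a drives D around a cycle from s0 back to itself; pumping y any number of times keeps D in s0 before reading z, and xyⁱz ∈ L(D) for every i ≥ 0.

yes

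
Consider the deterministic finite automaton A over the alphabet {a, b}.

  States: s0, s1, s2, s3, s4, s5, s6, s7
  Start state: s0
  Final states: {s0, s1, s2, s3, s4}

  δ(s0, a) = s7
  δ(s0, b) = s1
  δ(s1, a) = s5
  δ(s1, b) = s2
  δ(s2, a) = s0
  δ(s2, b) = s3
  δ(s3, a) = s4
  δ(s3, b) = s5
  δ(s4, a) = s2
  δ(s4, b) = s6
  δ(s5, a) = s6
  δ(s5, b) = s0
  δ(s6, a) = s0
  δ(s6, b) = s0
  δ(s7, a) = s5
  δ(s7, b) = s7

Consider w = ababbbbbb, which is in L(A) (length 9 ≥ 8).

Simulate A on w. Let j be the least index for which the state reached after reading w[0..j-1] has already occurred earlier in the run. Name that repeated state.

State sequence: s0 -a-> s7 -b-> s7 -a-> s5 -b-> s0 -b-> s1 -b-> s2 -b-> s3 -b-> s5 -b-> s0
First repeat at step 2: s7 was already visited.

The earliest repeat is at step j = 2: A is in s7, which it already visited at step i = 1.
Pumping length from the standard proof: p = 8 (the number of states). The repeated state found above gives |xy| = j ≤ 8 and |y| = j − i ≥ 1.

s7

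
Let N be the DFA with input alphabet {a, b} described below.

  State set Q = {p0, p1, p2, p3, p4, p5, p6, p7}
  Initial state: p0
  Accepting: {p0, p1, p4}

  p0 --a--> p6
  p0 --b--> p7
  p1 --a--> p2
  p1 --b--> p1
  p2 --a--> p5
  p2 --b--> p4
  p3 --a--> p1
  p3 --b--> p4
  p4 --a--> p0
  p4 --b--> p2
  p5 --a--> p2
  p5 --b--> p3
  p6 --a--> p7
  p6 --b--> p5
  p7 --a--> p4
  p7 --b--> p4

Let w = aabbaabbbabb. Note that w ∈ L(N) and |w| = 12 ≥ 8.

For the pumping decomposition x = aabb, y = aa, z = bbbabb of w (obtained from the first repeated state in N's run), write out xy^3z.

xy^3z = aabb·aa·aa·aa·bbbabb = aabbaaaaaabbbabb.
Reading y = aa takes N from p2 back to p2, so after x·y·y·y the machine is still in p2, and z then leads to the accepting state p4. Hence aabbaaaaaabbbabb ∈ L(N).

aabbaaaaaabbbabb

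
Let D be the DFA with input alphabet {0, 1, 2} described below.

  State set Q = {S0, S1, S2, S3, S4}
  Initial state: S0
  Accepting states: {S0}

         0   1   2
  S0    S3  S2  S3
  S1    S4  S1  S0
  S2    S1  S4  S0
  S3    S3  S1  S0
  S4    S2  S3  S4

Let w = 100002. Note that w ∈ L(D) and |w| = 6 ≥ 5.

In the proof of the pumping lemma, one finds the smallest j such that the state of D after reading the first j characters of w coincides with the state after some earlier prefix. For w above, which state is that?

S2

Run of D on w = 1 0 0 0 0 2:
  step 0: S0  (start)
  step 1: S2  (read 1: S0→S2)
  step 2: S1  (read 0: S2→S1)
  step 3: S4  (read 0: S1→S4)
  step 4: S2  (read 0: S4→S2)   ← first repeat (S2 seen earlier)
  step 5: S1  (read 0: S2→S1)
  step 6: S0  (read 2: S1→S0)

The earliest repeat is at step j = 4: D is in S2, which it already visited at step i = 1.
With |Q| = 5, pigeonhole forces a state repeat no later than step 5; the substring read between the first and second visits to that state can be pumped.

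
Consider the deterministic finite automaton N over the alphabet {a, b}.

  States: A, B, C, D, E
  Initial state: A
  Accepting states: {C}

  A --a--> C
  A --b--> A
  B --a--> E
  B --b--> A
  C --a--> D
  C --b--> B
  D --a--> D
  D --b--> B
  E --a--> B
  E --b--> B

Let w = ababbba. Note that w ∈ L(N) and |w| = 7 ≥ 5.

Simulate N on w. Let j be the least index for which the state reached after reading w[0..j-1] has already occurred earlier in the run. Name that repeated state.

B

Run of N on w = a b a b b b a:
  step 0: A  (start)
  step 1: C  (read a: A→C)
  step 2: B  (read b: C→B)
  step 3: E  (read a: B→E)
  step 4: B  (read b: E→B)   ← first repeat (B seen earlier)
  step 5: A  (read b: B→A)
  step 6: A  (read b: A→A)
  step 7: C  (read a: A→C)

The earliest repeat is at step j = 4: N is in B, which it already visited at step i = 2.
With |Q| = 5, pigeonhole forces a state repeat no later than step 5; the substring read between the first and second visits to that state can be pumped.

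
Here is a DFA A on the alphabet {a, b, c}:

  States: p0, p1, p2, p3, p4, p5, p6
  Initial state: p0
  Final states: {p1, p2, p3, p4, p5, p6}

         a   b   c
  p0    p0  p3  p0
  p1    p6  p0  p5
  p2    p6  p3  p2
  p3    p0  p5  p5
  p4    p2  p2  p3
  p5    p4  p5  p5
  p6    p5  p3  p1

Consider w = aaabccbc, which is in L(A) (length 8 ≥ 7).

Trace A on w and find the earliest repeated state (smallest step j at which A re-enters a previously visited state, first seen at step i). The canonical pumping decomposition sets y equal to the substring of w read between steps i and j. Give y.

a

Run of A on w = a a a b c c b c:
  step 0: p0  (start)
  step 1: p0  (read a: p0→p0)   ← first repeat (p0 seen earlier)
  step 2: p0  (read a: p0→p0)
  step 3: p0  (read a: p0→p0)
  step 4: p3  (read b: p0→p3)
  step 5: p5  (read c: p3→p5)
  step 6: p5  (read c: p5→p5)
  step 7: p5  (read b: p5→p5)
  step 8: p5  (read c: p5→p5)

So i = 0, j = 1, giving x = w[0:0] = ε, y = w[0:1] = a, z = w[1:8] = aabccbc.
Check: |xy| = 1 ≤ 7 and |y| = 1 ≥ 1. Reading y takes A from p0 back to p0, so every xyⁱz is accepted.
Since A has 7 states, any run of length ≥ 7 visits 7+1 states, so by pigeonhole some state repeats within the first 7 steps — that repeat gives the pumpable loop.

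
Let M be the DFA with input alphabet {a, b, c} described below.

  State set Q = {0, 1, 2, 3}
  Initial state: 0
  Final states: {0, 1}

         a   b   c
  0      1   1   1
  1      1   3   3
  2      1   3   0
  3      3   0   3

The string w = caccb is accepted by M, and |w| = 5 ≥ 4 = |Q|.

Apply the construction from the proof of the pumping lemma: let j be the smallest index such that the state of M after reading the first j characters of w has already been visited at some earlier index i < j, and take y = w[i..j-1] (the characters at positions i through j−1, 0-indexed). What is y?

a

State sequence: 0 -c-> 1 -a-> 1 -c-> 3 -c-> 3 -b-> 0
First repeat at step 2: 1 was already visited.

So i = 1, j = 2, giving x = w[0:1] = c, y = w[1:2] = a, z = w[2:5] = ccb.
Check: |xy| = 2 ≤ 4 and |y| = 1 ≥ 1. Reading y takes M from 1 back to 1, so every xyⁱz is accepted.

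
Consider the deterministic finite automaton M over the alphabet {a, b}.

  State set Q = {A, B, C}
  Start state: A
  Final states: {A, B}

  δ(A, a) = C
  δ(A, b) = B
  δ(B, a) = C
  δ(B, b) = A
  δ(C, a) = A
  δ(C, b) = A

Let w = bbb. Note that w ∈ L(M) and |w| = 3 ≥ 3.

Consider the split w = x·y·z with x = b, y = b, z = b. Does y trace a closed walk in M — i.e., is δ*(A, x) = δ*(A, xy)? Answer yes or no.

State sequence: A -b-> B -b-> A

After x (step 1): B. After xy (step 2): A.
They differ (B ≠ A), so y is not a cycle from the state after x; this split is not the one the pumping-lemma construction produces, and pumping y need not keep the string in L(M).

no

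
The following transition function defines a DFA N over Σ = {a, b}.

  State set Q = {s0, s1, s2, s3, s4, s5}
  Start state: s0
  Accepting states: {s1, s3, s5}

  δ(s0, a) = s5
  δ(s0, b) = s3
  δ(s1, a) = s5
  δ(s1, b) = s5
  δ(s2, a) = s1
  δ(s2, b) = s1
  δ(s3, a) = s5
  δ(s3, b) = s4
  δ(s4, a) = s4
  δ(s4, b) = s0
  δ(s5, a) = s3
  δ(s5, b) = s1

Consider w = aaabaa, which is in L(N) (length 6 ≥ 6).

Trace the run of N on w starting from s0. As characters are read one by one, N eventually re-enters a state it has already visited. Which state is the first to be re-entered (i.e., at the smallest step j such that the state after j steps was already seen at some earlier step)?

s5

Run of N on w = a a a b a a:
  step 0: s0  (start)
  step 1: s5  (read a: s0→s5)
  step 2: s3  (read a: s5→s3)
  step 3: s5  (read a: s3→s5)   ← first repeat (s5 seen earlier)
  step 4: s1  (read b: s5→s1)
  step 5: s5  (read a: s1→s5)
  step 6: s3  (read a: s5→s3)

The earliest repeat is at step j = 3: N is in s5, which it already visited at step i = 1.
Since N has 6 states, any run of length ≥ 6 visits 6+1 states, so by pigeonhole some state repeats within the first 6 steps — that repeat gives the pumpable loop.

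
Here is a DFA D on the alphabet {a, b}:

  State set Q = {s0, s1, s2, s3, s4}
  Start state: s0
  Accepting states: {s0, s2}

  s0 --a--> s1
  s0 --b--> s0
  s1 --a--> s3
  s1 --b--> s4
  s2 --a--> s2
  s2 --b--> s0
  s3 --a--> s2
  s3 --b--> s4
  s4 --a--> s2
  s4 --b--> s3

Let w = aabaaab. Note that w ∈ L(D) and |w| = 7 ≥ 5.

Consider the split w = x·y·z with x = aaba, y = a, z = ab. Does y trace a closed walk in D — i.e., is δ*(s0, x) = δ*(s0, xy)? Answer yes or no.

yes

State sequence: s0 -a-> s1 -a-> s3 -b-> s4 -a-> s2 -a-> s2

After x (step 4): s2. After xy (step 5): s2.
They match, so y = a drives D around a cycle from s2 back to itself; pumping y any number of times keeps D in s2 before reading z, and xyⁱz ∈ L(D) for every i ≥ 0.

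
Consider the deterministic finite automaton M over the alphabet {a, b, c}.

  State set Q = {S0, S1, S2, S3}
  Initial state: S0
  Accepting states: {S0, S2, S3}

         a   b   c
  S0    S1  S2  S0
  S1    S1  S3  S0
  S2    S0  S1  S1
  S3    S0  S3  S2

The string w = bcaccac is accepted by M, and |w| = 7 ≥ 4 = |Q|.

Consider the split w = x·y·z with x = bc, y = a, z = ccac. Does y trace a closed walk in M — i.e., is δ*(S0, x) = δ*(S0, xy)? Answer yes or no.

Run of M on the first 3 characters of w = b c a:
  step 0: S0  (start)
  step 1: S2  (read b: S0→S2)
  step 2: S1  (read c: S2→S1)
  step 3: S1  (read a: S1→S1)

After x (step 2): S1. After xy (step 3): S1.
They match, so y = a drives M around a cycle from S1 back to itself; pumping y any number of times keeps M in S1 before reading z, and xyⁱz ∈ L(M) for every i ≥ 0.

yes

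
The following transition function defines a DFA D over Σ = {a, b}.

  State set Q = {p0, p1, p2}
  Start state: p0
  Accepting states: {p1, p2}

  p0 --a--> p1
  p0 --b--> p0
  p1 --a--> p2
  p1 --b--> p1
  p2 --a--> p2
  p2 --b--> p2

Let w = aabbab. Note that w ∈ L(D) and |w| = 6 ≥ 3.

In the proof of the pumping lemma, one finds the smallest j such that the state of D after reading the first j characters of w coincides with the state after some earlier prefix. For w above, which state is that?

Run of D on w = a a b b a b:
  step 0: p0  (start)
  step 1: p1  (read a: p0→p1)
  step 2: p2  (read a: p1→p2)
  step 3: p2  (read b: p2→p2)   ← first repeat (p2 seen earlier)
  step 4: p2  (read b: p2→p2)
  step 5: p2  (read a: p2→p2)
  step 6: p2  (read b: p2→p2)

The earliest repeat is at step j = 3: D is in p2, which it already visited at step i = 2.

p2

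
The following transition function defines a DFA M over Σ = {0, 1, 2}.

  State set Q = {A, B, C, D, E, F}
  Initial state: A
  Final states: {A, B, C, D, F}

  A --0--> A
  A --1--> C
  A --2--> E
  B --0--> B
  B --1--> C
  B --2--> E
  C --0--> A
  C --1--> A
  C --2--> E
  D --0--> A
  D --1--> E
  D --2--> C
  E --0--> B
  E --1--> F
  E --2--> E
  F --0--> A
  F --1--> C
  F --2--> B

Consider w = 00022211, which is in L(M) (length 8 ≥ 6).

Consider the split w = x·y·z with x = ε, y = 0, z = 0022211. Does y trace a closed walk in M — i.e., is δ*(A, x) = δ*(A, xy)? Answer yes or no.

yes

State sequence: A -0-> A

After x (step 0): A. After xy (step 1): A.
They match, so y = 0 drives M around a cycle from A back to itself; pumping y any number of times keeps M in A before reading z, and xyⁱz ∈ L(M) for every i ≥ 0.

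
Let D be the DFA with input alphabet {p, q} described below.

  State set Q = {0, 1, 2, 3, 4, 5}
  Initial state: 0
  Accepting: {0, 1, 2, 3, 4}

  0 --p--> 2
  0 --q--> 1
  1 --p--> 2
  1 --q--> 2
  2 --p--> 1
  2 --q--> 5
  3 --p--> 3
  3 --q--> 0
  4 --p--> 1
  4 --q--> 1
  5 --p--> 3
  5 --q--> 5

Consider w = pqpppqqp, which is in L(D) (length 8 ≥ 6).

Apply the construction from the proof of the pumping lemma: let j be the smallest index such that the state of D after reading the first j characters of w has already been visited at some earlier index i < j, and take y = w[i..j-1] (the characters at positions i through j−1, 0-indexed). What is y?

p

State sequence: 0 -p-> 2 -q-> 5 -p-> 3 -p-> 3 -p-> 3 -q-> 0 -q-> 1 -p-> 2
First repeat at step 4: 3 was already visited.

So i = 3, j = 4, giving x = w[0:3] = pqp, y = w[3:4] = p, z = w[4:8] = pqqp.
Check: |xy| = 4 ≤ 6 and |y| = 1 ≥ 1. Reading y takes D from 3 back to 3, so every xyⁱz is accepted.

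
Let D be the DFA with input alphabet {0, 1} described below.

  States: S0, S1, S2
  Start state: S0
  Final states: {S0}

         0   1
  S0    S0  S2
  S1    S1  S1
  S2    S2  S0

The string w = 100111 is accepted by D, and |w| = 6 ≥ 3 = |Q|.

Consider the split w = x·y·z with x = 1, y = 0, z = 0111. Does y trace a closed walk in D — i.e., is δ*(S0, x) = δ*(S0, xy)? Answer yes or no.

Run of D on the first 2 characters of w = 1 0:
  step 0: S0  (start)
  step 1: S2  (read 1: S0→S2)
  step 2: S2  (read 0: S2→S2)

After x (step 1): S2. After xy (step 2): S2.
They match, so y = 0 drives D around a cycle from S2 back to itself; pumping y any number of times keeps D in S2 before reading z, and xyⁱz ∈ L(D) for every i ≥ 0.

yes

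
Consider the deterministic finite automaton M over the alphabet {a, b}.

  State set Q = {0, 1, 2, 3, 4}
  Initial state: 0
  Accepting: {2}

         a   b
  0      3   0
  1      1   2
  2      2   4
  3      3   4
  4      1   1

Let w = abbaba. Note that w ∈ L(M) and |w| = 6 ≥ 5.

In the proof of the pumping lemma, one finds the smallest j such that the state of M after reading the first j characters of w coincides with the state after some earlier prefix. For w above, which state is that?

1

State sequence: 0 -a-> 3 -b-> 4 -b-> 1 -a-> 1 -b-> 2 -a-> 2
First repeat at step 4: 1 was already visited.

The earliest repeat is at step j = 4: M is in 1, which it already visited at step i = 3.
Pumping length from the standard proof: p = 5 (the number of states). The repeated state found above gives |xy| = j ≤ 5 and |y| = j − i ≥ 1.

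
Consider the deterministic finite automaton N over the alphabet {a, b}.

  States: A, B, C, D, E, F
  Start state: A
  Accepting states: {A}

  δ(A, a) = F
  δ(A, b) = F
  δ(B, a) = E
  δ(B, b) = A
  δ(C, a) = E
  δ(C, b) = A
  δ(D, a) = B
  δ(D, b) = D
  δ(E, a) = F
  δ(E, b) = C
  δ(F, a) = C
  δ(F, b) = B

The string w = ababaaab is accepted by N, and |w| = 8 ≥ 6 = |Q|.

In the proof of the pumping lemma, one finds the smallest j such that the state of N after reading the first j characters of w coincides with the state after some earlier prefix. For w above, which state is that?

Run of N on w = a b a b a a a b:
  step 0: A  (start)
  step 1: F  (read a: A→F)
  step 2: B  (read b: F→B)
  step 3: E  (read a: B→E)
  step 4: C  (read b: E→C)
  step 5: E  (read a: C→E)   ← first repeat (E seen earlier)
  step 6: F  (read a: E→F)
  step 7: C  (read a: F→C)
  step 8: A  (read b: C→A)

The earliest repeat is at step j = 5: N is in E, which it already visited at step i = 3.
Pumping length from the standard proof: p = 6 (the number of states). The repeated state found above gives |xy| = j ≤ 6 and |y| = j − i ≥ 1.

E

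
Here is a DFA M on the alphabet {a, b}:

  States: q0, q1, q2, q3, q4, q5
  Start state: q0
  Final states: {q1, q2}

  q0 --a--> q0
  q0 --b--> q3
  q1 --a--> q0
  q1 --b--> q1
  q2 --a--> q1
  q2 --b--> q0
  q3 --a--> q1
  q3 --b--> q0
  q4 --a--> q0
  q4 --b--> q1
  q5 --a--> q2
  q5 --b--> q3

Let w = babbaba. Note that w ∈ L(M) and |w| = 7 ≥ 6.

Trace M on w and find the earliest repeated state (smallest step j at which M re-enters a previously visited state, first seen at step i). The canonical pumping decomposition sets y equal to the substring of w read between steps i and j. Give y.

b

Run of M on w = b a b b a b a:
  step 0: q0  (start)
  step 1: q3  (read b: q0→q3)
  step 2: q1  (read a: q3→q1)
  step 3: q1  (read b: q1→q1)   ← first repeat (q1 seen earlier)
  step 4: q1  (read b: q1→q1)
  step 5: q0  (read a: q1→q0)
  step 6: q3  (read b: q0→q3)
  step 7: q1  (read a: q3→q1)

So i = 2, j = 3, giving x = w[0:2] = ba, y = w[2:3] = b, z = w[3:7] = baba.
Check: |xy| = 3 ≤ 6 and |y| = 1 ≥ 1. Reading y takes M from q1 back to q1, so every xyⁱz is accepted.
Since M has 6 states, any run of length ≥ 6 visits 6+1 states, so by pigeonhole some state repeats within the first 6 steps — that repeat gives the pumpable loop.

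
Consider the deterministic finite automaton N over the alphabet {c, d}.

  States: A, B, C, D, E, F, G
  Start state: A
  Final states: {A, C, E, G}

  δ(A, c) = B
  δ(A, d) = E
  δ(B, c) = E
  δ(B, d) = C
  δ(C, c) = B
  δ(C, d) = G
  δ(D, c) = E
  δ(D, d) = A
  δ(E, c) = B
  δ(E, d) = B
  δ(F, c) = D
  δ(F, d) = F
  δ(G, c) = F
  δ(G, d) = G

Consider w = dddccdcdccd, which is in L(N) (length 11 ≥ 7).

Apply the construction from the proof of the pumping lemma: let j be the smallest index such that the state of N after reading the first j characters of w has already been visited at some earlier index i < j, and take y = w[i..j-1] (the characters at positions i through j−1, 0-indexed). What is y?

dc

State sequence: A -d-> E -d-> B -d-> C -c-> B -c-> E -d-> B -c-> E -d-> B -c-> E -c-> B -d-> C
First repeat at step 4: B was already visited.

So i = 2, j = 4, giving x = w[0:2] = dd, y = w[2:4] = dc, z = w[4:11] = cdcdccd.
Check: |xy| = 4 ≤ 7 and |y| = 2 ≥ 1. Reading y takes N from B back to B, so every xyⁱz is accepted.
The DFA has 7 states, so the proof of the pumping lemma guarantees a repeated state among the first 7+1 visited; the segment between the two visits is the pumpable y.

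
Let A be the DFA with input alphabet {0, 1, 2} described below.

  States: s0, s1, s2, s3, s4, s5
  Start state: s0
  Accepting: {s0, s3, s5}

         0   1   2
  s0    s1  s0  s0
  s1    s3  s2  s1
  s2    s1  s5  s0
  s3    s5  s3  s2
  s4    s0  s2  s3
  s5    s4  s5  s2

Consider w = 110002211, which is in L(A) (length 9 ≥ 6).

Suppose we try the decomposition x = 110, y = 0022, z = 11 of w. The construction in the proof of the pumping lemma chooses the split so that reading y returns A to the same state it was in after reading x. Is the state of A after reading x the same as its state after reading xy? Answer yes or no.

Run of A on the first 7 characters of w = 1 1 0 0 0 2 2:
  step 0: s0  (start)
  step 1: s0  (read 1: s0→s0)
  step 2: s0  (read 1: s0→s0)
  step 3: s1  (read 0: s0→s1)
  step 4: s3  (read 0: s1→s3)
  step 5: s5  (read 0: s3→s5)
  step 6: s2  (read 2: s5→s2)
  step 7: s0  (read 2: s2→s0)

After x (step 3): s1. After xy (step 7): s0.
They differ (s1 ≠ s0), so y is not a cycle from the state after x; this split is not the one the pumping-lemma construction produces, and pumping y need not keep the string in L(A).

no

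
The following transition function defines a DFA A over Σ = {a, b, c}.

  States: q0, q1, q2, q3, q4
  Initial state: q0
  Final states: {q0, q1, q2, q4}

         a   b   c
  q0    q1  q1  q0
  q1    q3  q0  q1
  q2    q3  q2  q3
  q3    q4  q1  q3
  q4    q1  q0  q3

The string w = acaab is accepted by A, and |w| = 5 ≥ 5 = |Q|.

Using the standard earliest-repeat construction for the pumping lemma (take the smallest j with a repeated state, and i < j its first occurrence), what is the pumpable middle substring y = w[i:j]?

c

Run of A on w = a c a a b:
  step 0: q0  (start)
  step 1: q1  (read a: q0→q1)
  step 2: q1  (read c: q1→q1)   ← first repeat (q1 seen earlier)
  step 3: q3  (read a: q1→q3)
  step 4: q4  (read a: q3→q4)
  step 5: q0  (read b: q4→q0)

So i = 1, j = 2, giving x = w[0:1] = a, y = w[1:2] = c, z = w[2:5] = aab.
Check: |xy| = 2 ≤ 5 and |y| = 1 ≥ 1. Reading y takes A from q1 back to q1, so every xyⁱz is accepted.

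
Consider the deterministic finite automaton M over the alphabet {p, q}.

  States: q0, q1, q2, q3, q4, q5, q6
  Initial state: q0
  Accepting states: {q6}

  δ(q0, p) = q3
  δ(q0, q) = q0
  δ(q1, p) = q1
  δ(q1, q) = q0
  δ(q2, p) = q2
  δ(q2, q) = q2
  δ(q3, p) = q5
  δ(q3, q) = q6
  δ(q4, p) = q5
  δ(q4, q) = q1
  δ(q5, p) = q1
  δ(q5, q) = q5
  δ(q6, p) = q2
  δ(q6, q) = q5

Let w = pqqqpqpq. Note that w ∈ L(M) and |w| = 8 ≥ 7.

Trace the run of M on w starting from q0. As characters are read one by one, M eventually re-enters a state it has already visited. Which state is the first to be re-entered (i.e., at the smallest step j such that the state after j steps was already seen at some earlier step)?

State sequence: q0 -p-> q3 -q-> q6 -q-> q5 -q-> q5 -p-> q1 -q-> q0 -p-> q3 -q-> q6
First repeat at step 4: q5 was already visited.

The earliest repeat is at step j = 4: M is in q5, which it already visited at step i = 3.
Since M has 7 states, any run of length ≥ 7 visits 7+1 states, so by pigeonhole some state repeats within the first 7 steps — that repeat gives the pumpable loop.

q5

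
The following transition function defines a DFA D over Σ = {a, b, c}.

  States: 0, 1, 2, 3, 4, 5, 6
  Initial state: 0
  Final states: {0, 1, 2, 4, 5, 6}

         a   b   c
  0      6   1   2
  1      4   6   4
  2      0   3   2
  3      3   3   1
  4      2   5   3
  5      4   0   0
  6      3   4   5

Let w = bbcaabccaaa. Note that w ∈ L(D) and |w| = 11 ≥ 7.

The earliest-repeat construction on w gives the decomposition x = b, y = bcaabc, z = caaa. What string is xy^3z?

bbcaabcbcaabcbcaabccaaa

xy^3z = b·bcaabc·bcaabc·bcaabc·caaa = bbcaabcbcaabcbcaabccaaa.
Reading y = bcaabc takes D from 1 back to 1, so after x·y·y·y the machine is still in 1, and z then leads to the accepting state 6. Hence bbcaabcbcaabcbcaabccaaa ∈ L(D).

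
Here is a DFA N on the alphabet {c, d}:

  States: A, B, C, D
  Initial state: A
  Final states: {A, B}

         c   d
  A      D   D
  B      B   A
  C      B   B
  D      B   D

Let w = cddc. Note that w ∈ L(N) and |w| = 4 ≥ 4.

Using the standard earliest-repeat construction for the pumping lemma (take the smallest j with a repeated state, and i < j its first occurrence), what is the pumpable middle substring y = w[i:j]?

Run of N on w = c d d c:
  step 0: A  (start)
  step 1: D  (read c: A→D)
  step 2: D  (read d: D→D)   ← first repeat (D seen earlier)
  step 3: D  (read d: D→D)
  step 4: B  (read c: D→B)

So i = 1, j = 2, giving x = w[0:1] = c, y = w[1:2] = d, z = w[2:4] = dc.
Check: |xy| = 2 ≤ 4 and |y| = 1 ≥ 1. Reading y takes N from D back to D, so every xyⁱz is accepted.

d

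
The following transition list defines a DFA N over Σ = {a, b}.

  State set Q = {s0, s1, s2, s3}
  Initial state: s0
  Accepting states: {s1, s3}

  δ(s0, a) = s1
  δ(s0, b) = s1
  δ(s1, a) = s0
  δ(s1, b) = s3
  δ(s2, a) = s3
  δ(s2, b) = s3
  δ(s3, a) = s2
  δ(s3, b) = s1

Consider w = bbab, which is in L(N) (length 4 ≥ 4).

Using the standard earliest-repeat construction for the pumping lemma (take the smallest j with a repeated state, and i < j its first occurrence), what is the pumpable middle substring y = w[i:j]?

ab

State sequence: s0 -b-> s1 -b-> s3 -a-> s2 -b-> s3
First repeat at step 4: s3 was already visited.

So i = 2, j = 4, giving x = w[0:2] = bb, y = w[2:4] = ab, z = w[4:4] = ε.
Check: |xy| = 4 ≤ 4 and |y| = 2 ≥ 1. Reading y takes N from s3 back to s3, so every xyⁱz is accepted.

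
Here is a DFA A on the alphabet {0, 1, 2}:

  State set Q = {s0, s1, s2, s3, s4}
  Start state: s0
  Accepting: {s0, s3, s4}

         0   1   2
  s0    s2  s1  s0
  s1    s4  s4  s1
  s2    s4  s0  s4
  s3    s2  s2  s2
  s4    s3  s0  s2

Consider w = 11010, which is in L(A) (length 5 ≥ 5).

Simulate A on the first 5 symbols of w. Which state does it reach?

s4

State sequence: s0 -1-> s1 -1-> s4 -0-> s3 -1-> s2 -0-> s4

After reading 5 characters, A is in state s4.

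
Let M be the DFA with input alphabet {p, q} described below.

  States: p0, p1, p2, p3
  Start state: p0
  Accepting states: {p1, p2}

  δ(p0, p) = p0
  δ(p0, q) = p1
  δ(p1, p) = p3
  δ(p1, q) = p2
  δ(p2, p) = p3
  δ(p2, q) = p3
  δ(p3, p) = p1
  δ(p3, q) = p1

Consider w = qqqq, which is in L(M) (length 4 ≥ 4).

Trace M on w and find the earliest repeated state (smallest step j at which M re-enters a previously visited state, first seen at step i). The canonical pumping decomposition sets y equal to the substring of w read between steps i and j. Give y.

Run of M on w = q q q q:
  step 0: p0  (start)
  step 1: p1  (read q: p0→p1)
  step 2: p2  (read q: p1→p2)
  step 3: p3  (read q: p2→p3)
  step 4: p1  (read q: p3→p1)   ← first repeat (p1 seen earlier)

So i = 1, j = 4, giving x = w[0:1] = q, y = w[1:4] = qqq, z = w[4:4] = ε.
Check: |xy| = 4 ≤ 4 and |y| = 3 ≥ 1. Reading y takes M from p1 back to p1, so every xyⁱz is accepted.
The DFA has 4 states, so the proof of the pumping lemma guarantees a repeated state among the first 4+1 visited; the segment between the two visits is the pumpable y.

qqq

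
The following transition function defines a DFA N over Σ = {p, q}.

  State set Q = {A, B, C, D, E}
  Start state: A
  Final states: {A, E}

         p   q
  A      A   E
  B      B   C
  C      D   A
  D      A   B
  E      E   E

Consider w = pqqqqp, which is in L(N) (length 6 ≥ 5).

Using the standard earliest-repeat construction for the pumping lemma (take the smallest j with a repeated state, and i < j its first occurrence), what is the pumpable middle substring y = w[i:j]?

p

State sequence: A -p-> A -q-> E -q-> E -q-> E -q-> E -p-> E
First repeat at step 1: A was already visited.

So i = 0, j = 1, giving x = w[0:0] = ε, y = w[0:1] = p, z = w[1:6] = qqqqp.
Check: |xy| = 1 ≤ 5 and |y| = 1 ≥ 1. Reading y takes N from A back to A, so every xyⁱz is accepted.
Since N has 5 states, any run of length ≥ 5 visits 5+1 states, so by pigeonhole some state repeats within the first 5 steps — that repeat gives the pumpable loop.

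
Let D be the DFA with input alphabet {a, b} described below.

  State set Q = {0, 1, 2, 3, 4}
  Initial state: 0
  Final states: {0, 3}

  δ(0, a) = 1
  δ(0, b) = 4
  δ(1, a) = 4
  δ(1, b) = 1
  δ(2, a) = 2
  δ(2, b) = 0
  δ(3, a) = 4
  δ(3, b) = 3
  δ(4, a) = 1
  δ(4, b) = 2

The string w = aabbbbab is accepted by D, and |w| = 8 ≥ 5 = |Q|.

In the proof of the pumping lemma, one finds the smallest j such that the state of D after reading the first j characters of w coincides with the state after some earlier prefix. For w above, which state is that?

0

State sequence: 0 -a-> 1 -a-> 4 -b-> 2 -b-> 0 -b-> 4 -b-> 2 -a-> 2 -b-> 0
First repeat at step 4: 0 was already visited.

The earliest repeat is at step j = 4: D is in 0, which it already visited at step i = 0.
Pumping length from the standard proof: p = 5 (the number of states). The repeated state found above gives |xy| = j ≤ 5 and |y| = j − i ≥ 1.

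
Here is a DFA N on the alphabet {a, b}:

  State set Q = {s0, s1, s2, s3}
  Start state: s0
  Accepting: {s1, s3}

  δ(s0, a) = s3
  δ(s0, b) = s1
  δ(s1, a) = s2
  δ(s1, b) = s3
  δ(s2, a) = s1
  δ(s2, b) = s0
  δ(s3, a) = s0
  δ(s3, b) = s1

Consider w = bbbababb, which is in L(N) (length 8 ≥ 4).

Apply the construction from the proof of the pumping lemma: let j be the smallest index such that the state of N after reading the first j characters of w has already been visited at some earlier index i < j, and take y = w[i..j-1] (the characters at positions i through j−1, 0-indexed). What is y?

Run of N on w = b b b a b a b b:
  step 0: s0  (start)
  step 1: s1  (read b: s0→s1)
  step 2: s3  (read b: s1→s3)
  step 3: s1  (read b: s3→s1)   ← first repeat (s1 seen earlier)
  step 4: s2  (read a: s1→s2)
  step 5: s0  (read b: s2→s0)
  step 6: s3  (read a: s0→s3)
  step 7: s1  (read b: s3→s1)
  step 8: s3  (read b: s1→s3)

So i = 1, j = 3, giving x = w[0:1] = b, y = w[1:3] = bb, z = w[3:8] = ababb.
Check: |xy| = 3 ≤ 4 and |y| = 2 ≥ 1. Reading y takes N from s1 back to s1, so every xyⁱz is accepted.

bb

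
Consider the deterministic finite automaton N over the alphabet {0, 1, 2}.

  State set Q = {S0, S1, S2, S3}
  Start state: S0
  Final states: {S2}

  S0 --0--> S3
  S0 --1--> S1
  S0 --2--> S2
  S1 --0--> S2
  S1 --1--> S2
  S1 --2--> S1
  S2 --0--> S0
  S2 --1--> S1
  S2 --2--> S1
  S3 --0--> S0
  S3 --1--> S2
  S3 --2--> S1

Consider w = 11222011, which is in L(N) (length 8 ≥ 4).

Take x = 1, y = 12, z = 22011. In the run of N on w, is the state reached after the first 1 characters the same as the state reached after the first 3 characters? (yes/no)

yes

State sequence: S0 -1-> S1 -1-> S2 -2-> S1

After x (step 1): S1. After xy (step 3): S1.
They match, so y = 12 drives N around a cycle from S1 back to itself; pumping y any number of times keeps N in S1 before reading z, and xyⁱz ∈ L(N) for every i ≥ 0.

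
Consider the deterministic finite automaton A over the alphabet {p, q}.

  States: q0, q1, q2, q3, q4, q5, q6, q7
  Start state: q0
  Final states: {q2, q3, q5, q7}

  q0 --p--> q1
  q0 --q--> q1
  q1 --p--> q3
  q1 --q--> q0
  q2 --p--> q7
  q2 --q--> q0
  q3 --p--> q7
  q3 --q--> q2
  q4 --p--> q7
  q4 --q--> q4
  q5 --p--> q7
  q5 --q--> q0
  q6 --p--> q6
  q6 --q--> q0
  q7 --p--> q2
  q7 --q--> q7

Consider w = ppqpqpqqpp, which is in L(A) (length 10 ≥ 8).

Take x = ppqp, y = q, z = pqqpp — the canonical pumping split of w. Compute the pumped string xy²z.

xy^2z = ppqp·q·q·pqqpp = ppqpqqpqqpp.
Reading y = q takes A from q7 back to q7, so after x·y·y the machine is still in q7, and z then leads to the accepting state q7. Hence ppqpqqpqqpp ∈ L(A).

ppqpqqpqqpp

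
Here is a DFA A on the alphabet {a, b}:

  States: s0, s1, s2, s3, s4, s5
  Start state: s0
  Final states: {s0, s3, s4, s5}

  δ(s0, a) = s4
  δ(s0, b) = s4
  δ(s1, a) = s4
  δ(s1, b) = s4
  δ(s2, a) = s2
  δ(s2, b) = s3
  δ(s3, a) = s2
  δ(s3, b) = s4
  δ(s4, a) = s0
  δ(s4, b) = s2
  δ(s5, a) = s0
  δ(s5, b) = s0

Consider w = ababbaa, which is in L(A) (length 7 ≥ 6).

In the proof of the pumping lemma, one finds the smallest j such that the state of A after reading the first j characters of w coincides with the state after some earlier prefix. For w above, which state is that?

Run of A on w = a b a b b a a:
  step 0: s0  (start)
  step 1: s4  (read a: s0→s4)
  step 2: s2  (read b: s4→s2)
  step 3: s2  (read a: s2→s2)   ← first repeat (s2 seen earlier)
  step 4: s3  (read b: s2→s3)
  step 5: s4  (read b: s3→s4)
  step 6: s0  (read a: s4→s0)
  step 7: s4  (read a: s0→s4)

The earliest repeat is at step j = 3: A is in s2, which it already visited at step i = 2.

s2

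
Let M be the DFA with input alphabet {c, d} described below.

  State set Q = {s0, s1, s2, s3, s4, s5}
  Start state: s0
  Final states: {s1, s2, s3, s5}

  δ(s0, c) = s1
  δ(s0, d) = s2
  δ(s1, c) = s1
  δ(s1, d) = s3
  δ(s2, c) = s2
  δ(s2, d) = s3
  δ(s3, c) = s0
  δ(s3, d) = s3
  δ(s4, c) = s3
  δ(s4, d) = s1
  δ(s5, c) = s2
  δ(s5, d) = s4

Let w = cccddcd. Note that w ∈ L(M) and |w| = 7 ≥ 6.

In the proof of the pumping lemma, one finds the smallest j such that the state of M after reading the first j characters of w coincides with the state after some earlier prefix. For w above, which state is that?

s1

Run of M on w = c c c d d c d:
  step 0: s0  (start)
  step 1: s1  (read c: s0→s1)
  step 2: s1  (read c: s1→s1)   ← first repeat (s1 seen earlier)
  step 3: s1  (read c: s1→s1)
  step 4: s3  (read d: s1→s3)
  step 5: s3  (read d: s3→s3)
  step 6: s0  (read c: s3→s0)
  step 7: s2  (read d: s0→s2)

The earliest repeat is at step j = 2: M is in s1, which it already visited at step i = 1.
With |Q| = 6, pigeonhole forces a state repeat no later than step 6; the substring read between the first and second visits to that state can be pumped.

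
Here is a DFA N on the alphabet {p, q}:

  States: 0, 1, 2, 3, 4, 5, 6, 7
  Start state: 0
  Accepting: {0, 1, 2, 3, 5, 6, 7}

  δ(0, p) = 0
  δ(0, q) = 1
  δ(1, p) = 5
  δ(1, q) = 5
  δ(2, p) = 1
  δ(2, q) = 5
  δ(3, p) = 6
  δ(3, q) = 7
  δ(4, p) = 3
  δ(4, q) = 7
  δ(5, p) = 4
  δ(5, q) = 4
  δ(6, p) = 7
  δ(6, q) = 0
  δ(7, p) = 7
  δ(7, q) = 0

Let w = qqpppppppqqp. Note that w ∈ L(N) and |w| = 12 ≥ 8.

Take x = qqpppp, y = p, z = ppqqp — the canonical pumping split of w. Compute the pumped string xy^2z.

qqppppppppqqp

xy^2z = qqpppp·p·p·ppqqp = qqppppppppqqp.
Reading y = p takes N from 7 back to 7, so after x·y·y the machine is still in 7, and z then leads to the accepting state 5. Hence qqppppppppqqp ∈ L(N).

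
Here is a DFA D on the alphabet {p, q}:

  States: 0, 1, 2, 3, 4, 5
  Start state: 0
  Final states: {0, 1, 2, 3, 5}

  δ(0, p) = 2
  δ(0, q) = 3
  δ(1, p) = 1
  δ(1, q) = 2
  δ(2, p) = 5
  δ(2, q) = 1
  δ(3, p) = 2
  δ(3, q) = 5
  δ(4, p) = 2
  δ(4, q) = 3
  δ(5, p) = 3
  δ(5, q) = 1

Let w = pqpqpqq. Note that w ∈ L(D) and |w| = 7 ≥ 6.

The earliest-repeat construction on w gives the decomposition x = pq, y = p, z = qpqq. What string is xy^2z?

xy^2z = pq·p·p·qpqq = pqppqpqq.
Reading y = p takes D from 1 back to 1, so after x·y·y the machine is still in 1, and z then leads to the accepting state 2. Hence pqppqpqq ∈ L(D).

pqppqpqq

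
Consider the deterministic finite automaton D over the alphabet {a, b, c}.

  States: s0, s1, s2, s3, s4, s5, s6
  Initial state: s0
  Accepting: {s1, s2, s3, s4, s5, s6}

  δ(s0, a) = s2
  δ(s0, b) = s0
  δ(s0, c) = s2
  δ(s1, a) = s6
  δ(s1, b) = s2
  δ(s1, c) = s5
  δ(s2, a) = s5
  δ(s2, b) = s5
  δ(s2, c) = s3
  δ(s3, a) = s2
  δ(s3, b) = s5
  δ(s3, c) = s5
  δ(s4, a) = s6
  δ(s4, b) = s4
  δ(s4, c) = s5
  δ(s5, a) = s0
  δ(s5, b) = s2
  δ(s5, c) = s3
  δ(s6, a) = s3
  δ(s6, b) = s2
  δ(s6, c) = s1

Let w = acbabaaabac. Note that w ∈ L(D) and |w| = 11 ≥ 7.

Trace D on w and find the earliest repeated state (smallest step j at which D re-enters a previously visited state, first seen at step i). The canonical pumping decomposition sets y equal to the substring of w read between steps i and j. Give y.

acba

State sequence: s0 -a-> s2 -c-> s3 -b-> s5 -a-> s0 -b-> s0 -a-> s2 -a-> s5 -a-> s0 -b-> s0 -a-> s2 -c-> s3
First repeat at step 4: s0 was already visited.

So i = 0, j = 4, giving x = w[0:0] = ε, y = w[0:4] = acba, z = w[4:11] = baaabac.
Check: |xy| = 4 ≤ 7 and |y| = 4 ≥ 1. Reading y takes D from s0 back to s0, so every xyⁱz is accepted.
The DFA has 7 states, so the proof of the pumping lemma guarantees a repeated state among the first 7+1 visited; the segment between the two visits is the pumpable y.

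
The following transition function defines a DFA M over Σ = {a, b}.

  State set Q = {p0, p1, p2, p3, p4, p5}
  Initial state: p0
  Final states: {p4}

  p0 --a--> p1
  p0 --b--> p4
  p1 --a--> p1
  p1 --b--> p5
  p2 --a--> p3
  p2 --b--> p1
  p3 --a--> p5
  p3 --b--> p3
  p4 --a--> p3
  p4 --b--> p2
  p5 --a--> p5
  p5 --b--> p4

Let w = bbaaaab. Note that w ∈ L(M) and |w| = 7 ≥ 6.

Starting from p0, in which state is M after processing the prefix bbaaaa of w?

Run of M on the first 6 characters of w = b b a a a a:
  step 0: p0  (start)
  step 1: p4  (read b: p0→p4)
  step 2: p2  (read b: p4→p2)
  step 3: p3  (read a: p2→p3)
  step 4: p5  (read a: p3→p5)
  step 5: p5  (read a: p5→p5)
  step 6: p5  (read a: p5→p5)

After reading 6 characters, M is in state p5.

p5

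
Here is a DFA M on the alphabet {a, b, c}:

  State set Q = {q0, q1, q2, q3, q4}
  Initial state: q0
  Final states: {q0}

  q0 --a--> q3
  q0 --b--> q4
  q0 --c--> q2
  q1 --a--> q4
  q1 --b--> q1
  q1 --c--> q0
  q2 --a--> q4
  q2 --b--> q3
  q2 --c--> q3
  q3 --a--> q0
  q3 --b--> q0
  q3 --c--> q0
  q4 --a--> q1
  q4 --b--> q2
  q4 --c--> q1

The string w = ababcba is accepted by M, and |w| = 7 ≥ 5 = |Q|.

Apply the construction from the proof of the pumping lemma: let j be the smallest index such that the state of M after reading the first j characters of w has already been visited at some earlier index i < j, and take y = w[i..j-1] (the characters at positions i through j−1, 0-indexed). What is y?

ab

Run of M on w = a b a b c b a:
  step 0: q0  (start)
  step 1: q3  (read a: q0→q3)
  step 2: q0  (read b: q3→q0)   ← first repeat (q0 seen earlier)
  step 3: q3  (read a: q0→q3)
  step 4: q0  (read b: q3→q0)
  step 5: q2  (read c: q0→q2)
  step 6: q3  (read b: q2→q3)
  step 7: q0  (read a: q3→q0)

So i = 0, j = 2, giving x = w[0:0] = ε, y = w[0:2] = ab, z = w[2:7] = abcba.
Check: |xy| = 2 ≤ 5 and |y| = 2 ≥ 1. Reading y takes M from q0 back to q0, so every xyⁱz is accepted.
The DFA has 5 states, so the proof of the pumping lemma guarantees a repeated state among the first 5+1 visited; the segment between the two visits is the pumpable y.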